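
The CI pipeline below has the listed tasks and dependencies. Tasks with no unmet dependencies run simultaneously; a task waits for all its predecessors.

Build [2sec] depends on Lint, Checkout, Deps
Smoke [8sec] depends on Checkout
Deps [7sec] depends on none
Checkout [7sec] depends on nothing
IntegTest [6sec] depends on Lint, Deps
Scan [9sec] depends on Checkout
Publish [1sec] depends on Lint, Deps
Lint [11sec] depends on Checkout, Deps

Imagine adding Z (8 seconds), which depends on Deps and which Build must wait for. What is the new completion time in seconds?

24

Originally the job takes 24 seconds.
With Z inserted, Build now waits for max(Lint, Checkout, Deps, Z).
New critical path: Checkout→Lint→IntegTest = 7+11+6 = 24 ⇒ 24 seconds.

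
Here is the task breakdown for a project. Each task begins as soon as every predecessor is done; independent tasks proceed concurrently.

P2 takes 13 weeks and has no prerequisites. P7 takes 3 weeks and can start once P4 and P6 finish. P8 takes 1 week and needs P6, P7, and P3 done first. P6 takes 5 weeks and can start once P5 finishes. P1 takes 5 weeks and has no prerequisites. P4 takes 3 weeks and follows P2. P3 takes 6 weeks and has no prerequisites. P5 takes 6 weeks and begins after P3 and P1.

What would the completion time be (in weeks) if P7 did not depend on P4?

21

Before: longest chain P3→P5→P6→P7→P8 = 6+6+5+3+1 = 21, finish 21.
Dropping P4→P7 doesn't change P7's earliest start (17); another predecessor still binds.
The longest chain is now P3→P5→P6→P7→P8 = 6+6+5+3+1 = 21, so the project takes 21 weeks.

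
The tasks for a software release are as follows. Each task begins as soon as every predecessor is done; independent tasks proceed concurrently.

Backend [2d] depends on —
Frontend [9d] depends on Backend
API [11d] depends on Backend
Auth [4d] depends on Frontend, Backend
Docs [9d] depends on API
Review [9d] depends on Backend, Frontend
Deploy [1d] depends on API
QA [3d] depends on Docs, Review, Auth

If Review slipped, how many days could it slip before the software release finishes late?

2

Critical path: Backend→API→Docs→QA = 2+11+9+3 = 25, so the finish is 25 days.
Longest path through Review: 23 days (earliest finish 20, latest finish 22).
Slack of Review = 13 − 11 = 2 days.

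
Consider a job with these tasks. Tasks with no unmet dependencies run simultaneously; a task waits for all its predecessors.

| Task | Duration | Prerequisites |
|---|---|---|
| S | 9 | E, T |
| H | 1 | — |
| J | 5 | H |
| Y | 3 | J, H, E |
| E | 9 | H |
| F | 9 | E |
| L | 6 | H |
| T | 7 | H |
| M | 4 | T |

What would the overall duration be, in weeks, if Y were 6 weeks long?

19

The binding path is H→E→S = 1+9+9 = 19; finish at 19 weeks.
The longest path through Y is only 13 weeks, so Y has float 6.
The critical path is still H→E→S; finish is now 19 weeks.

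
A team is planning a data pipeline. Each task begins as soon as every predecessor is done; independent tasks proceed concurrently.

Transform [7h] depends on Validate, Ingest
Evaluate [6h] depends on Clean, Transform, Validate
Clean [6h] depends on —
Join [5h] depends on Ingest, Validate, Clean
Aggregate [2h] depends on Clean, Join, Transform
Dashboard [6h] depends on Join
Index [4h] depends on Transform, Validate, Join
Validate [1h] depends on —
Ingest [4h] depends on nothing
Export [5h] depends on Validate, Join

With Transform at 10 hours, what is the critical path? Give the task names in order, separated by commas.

Actual critical path: Ingest→Transform→Evaluate = 4+7+6 = 17 ⇒ 17 hours.
Transform is on the critical path; changing it to 10 makes that path 20 hours.
The critical path is still Ingest→Transform→Evaluate; finish is now 20 hours.

Ingest, Transform, Evaluate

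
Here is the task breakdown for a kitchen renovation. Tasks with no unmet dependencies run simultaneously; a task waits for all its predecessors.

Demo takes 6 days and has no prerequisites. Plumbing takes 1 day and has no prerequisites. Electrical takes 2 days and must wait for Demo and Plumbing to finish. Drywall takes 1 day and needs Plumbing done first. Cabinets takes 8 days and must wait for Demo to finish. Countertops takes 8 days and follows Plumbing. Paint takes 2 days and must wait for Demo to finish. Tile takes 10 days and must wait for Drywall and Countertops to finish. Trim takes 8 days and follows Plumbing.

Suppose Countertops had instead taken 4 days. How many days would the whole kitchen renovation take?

15

Actual critical path: Plumbing→Countertops→Tile = 1+8+10 = 19 ⇒ 19 days.
Since Countertops is critical, the -4 change carries straight to that chain (now 15 days).
That remains the longest chain; total 15 days.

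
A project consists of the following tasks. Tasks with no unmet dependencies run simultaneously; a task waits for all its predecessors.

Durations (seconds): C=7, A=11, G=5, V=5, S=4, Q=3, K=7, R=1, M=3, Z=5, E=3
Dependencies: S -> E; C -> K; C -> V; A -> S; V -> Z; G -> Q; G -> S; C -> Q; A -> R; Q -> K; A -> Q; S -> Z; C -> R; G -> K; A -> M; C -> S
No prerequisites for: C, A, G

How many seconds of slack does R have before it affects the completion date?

9

Critical path: A→Q→K = 11+3+7 = 21, so the finish is 21 seconds.
Longest path through R: 12 seconds (earliest finish 12, latest finish 21).
Float = 21 − 12 = 9.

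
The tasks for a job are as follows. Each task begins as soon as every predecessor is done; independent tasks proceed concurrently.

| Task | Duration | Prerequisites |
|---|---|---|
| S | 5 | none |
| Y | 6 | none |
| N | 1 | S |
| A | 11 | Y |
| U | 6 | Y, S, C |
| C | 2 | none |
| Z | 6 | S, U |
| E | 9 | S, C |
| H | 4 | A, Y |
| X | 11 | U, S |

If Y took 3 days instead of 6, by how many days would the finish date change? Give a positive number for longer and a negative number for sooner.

-1

Critical path before the change: Y→U→X = 6+6+11 = 23 giving 23 days.
Y is on the critical path; changing it to 3 makes that path 20 days.
The binding chain switches to S→U→X = 5+6+11 = 22; finish 22 days.
Change in finish: 22 − 23 = -1 days.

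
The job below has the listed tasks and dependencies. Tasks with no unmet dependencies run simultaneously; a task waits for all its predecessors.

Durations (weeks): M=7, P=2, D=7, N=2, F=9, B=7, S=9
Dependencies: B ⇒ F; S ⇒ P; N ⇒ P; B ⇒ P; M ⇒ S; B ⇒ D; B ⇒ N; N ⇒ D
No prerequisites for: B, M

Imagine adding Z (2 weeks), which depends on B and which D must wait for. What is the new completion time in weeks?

Originally the job takes 18 weeks.
With Z inserted, D now waits for max(B, N, Z).
New critical path: M→S→P = 7+9+2 = 18 ⇒ 18 weeks.

18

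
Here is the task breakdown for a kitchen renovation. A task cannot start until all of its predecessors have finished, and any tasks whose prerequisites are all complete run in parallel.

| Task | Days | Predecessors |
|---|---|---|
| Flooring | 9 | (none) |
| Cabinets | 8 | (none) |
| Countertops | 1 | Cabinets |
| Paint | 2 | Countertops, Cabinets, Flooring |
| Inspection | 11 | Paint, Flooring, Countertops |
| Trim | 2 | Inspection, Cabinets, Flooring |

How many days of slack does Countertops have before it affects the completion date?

0

The longest chain is Flooring→Paint→Inspection→Trim = 9+2+11+2 = 24; overall finish 24 days.
Countertops finishes as early as 9 and must finish by 9.
Float = 24 − 24 = 0.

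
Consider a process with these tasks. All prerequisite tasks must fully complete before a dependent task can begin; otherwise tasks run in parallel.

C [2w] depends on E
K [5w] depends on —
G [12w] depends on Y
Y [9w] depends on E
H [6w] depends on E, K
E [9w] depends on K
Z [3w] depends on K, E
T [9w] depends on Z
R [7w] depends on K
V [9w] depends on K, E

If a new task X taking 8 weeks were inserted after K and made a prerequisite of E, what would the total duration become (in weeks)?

43

Originally the plan takes 35 weeks.
With X inserted, E now waits for max(K, X).
New critical path: K→X→E→Y→G = 5+8+9+9+12 = 43 ⇒ 43 weeks.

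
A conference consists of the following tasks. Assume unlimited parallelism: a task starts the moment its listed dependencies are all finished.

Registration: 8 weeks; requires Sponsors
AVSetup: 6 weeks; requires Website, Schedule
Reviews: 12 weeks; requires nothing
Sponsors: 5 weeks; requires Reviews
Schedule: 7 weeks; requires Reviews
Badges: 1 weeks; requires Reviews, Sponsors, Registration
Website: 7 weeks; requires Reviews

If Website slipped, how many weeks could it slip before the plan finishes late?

1

Critical path: Reviews→Sponsors→Registration→Badges = 12+5+8+1 = 26, so the finish is 26 weeks.
Website finishes as early as 19 and must finish by 20.
So Website can slip 20 − 19 = 1 week.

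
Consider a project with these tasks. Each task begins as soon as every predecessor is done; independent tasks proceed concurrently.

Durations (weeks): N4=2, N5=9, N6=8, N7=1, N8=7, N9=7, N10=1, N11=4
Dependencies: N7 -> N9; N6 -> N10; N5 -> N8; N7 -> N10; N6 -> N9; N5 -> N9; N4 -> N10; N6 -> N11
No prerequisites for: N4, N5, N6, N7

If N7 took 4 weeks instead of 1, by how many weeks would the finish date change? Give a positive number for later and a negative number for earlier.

Critical path before the change: N5→N8 = 9+7 = 16 giving 16 weeks.
N7 is off the critical path — its longest chain is 8 weeks, giving 8 of slack.
That remains the longest chain; total 16 weeks.
Change in finish: 16 − 16 = +0 weeks.

0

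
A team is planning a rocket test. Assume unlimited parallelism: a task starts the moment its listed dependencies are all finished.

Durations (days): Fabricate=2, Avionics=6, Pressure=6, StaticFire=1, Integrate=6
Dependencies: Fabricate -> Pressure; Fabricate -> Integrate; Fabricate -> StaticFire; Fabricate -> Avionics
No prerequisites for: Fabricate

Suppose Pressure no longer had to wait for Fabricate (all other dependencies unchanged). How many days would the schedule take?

8

Original critical path: Fabricate→Avionics = 2+6 = 8 ⇒ 8 days.
Without Fabricate→Pressure, Pressure's earliest start moves from 2 to 0.
After: Fabricate→Avionics = 2+6 = 8 → 8 days.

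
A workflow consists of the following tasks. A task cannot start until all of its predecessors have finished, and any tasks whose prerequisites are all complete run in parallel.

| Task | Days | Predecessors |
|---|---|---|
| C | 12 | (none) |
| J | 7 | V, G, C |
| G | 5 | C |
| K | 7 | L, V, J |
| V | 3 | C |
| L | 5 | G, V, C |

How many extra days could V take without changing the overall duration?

C→G→J→K = 12+5+7+7 = 31 sets the makespan at 31 days.
V finishes as early as 15 and must finish by 17.
So V can slip 17 − 15 = 2 days.

2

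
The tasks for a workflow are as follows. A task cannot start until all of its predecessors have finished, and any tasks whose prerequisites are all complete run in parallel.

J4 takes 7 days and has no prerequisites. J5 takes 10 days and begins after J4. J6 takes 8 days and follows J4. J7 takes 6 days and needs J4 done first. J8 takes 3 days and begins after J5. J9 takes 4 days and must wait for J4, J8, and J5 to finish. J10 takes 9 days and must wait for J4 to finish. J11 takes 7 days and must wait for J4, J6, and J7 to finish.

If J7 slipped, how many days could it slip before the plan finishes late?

Critical path: J4→J5→J8→J9 = 7+10+3+4 = 24, so the finish is 24 days.
J7 finishes as early as 13 and must finish by 17.
Slack of J7 = 11 − 7 = 4 days.

4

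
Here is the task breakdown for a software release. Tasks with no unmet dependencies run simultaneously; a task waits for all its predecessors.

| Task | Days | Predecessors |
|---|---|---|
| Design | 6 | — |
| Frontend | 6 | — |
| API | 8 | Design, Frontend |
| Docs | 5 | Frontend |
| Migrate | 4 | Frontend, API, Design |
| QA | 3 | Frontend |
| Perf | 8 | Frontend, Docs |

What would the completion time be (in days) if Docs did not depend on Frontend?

18

Original critical path: Frontend→Docs→Perf = 6+5+8 = 19 ⇒ 19 days.
Without Frontend→Docs, Docs's earliest start moves from 6 to 0.
New critical path: Design→API→Migrate = 6+8+4 = 18 ⇒ 18 days.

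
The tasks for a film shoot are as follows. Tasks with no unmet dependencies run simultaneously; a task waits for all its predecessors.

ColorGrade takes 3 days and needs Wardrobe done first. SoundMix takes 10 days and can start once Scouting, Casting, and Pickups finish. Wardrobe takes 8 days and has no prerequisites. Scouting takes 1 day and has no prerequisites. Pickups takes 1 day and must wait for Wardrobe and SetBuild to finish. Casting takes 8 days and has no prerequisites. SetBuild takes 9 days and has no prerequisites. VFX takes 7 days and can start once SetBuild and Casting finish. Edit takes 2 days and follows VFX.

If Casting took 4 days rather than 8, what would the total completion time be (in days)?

Critical path before the change: SetBuild→Pickups→SoundMix = 9+1+10 = 20 giving 20 days.
Casting has 2 days of float (longest path through it is 18).
The critical path is still SetBuild→Pickups→SoundMix; finish is now 20 days.

20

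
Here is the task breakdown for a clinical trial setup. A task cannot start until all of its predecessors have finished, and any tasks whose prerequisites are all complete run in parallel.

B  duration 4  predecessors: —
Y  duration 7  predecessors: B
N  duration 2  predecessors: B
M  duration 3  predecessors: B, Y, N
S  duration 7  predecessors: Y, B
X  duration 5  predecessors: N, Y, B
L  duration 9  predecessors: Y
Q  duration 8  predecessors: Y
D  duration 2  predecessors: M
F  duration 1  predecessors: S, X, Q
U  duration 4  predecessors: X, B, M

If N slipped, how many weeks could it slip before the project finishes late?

The longest chain is B→Y→X→U = 4+7+5+4 = 20; overall finish 20 weeks.
Longest path through N: 15 weeks (earliest finish 6, latest finish 11).
Float = 20 − 15 = 5.

5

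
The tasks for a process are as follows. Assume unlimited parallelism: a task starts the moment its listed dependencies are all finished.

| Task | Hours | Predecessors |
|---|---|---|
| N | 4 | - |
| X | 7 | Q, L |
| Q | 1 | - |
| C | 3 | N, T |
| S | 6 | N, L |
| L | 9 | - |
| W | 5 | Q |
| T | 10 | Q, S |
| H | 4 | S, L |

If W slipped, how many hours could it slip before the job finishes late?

Critical path: L→S→T→C = 9+6+10+3 = 28, so the finish is 28 hours.
W finishes as early as 6 and must finish by 28.
Float = 28 − 6 = 22.

22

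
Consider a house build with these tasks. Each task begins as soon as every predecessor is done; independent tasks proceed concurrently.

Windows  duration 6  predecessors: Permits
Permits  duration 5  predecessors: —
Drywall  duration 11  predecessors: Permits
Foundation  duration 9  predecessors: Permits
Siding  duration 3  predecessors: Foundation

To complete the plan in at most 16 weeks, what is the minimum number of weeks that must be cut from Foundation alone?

Current finish: 17 weeks; target: 16.
Foundation is on every critical path, so each week cut from Foundation cuts the finish by one (this holds down to a finish of 16).
Need 17 − 16 = 1 week off Foundation → Foundation becomes 8 weeks, finish becomes 16.

1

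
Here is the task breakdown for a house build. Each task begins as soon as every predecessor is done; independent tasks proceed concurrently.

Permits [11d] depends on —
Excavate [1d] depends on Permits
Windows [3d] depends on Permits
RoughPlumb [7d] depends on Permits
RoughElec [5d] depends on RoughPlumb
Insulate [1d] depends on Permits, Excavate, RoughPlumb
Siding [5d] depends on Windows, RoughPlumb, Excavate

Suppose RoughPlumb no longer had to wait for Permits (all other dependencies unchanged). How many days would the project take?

With the dependency in place, Permits→RoughPlumb→RoughElec = 11+7+5 = 23 sets the finish at 23 days.
Without Permits→RoughPlumb, RoughPlumb's earliest start moves from 11 to 0.
After: Permits→Windows→Siding = 11+3+5 = 19 → 19 days.

19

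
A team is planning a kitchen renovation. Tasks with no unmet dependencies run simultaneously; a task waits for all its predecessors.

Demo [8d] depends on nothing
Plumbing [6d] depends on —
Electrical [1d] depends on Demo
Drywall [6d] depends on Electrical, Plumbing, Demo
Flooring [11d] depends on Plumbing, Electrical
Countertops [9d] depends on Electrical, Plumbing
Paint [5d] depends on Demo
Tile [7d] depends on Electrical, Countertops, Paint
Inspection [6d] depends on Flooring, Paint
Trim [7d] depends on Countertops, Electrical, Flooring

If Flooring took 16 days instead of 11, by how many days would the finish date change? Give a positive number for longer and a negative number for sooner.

5

Actual critical path: Demo→Electrical→Flooring→Trim = 8+1+11+7 = 27 ⇒ 27 days.
Since Flooring is critical, the +5 change carries straight to that chain (now 32 days).
No other chain overtakes it, so the finish is 32 days.
Change in finish: 32 − 27 = +5 days.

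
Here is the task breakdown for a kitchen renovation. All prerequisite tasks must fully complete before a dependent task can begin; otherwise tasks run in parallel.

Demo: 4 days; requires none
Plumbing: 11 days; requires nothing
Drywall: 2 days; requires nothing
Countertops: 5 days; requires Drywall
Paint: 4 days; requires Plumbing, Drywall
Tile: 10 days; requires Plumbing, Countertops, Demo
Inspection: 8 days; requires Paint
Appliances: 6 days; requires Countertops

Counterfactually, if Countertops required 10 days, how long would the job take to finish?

23

The binding path is Plumbing→Paint→Inspection = 11+4+8 = 23; finish at 23 days.
Countertops has 6 days of float (longest path through it is 17).
No other chain overtakes it, so the finish is 23 days.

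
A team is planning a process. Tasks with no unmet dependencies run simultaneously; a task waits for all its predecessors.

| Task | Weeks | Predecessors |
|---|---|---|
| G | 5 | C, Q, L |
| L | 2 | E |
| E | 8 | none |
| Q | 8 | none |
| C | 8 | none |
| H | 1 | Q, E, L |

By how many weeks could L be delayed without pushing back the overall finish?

E→L→G = 8+2+5 = 15 sets the makespan at 15 weeks.
Longest path through L: 15 weeks (earliest finish 10, latest finish 10).
Slack of L = 8 − 8 = 0 weeks.

0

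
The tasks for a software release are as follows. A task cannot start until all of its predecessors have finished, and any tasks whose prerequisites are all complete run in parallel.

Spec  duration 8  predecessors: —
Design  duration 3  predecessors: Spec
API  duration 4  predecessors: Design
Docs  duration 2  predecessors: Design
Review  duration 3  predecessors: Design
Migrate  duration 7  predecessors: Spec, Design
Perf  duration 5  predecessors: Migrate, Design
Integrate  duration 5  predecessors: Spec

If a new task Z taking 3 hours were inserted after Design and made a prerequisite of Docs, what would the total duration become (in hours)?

23

Originally the software release takes 23 hours.
With Z inserted, Docs now waits for max(Design, Z).
New critical path: Spec→Design→Migrate→Perf = 8+3+7+5 = 23 ⇒ 23 hours.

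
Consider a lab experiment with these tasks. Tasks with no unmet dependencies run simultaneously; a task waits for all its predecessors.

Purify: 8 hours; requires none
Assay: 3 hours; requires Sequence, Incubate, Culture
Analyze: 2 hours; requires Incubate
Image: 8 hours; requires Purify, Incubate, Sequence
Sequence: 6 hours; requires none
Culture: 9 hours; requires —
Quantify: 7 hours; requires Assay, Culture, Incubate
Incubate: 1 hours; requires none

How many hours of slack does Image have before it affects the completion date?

Critical path: Culture→Assay→Quantify = 9+3+7 = 19, so the finish is 19 hours.
The longest chain containing Image totals 16 hours.
Float = 19 − 16 = 3.

3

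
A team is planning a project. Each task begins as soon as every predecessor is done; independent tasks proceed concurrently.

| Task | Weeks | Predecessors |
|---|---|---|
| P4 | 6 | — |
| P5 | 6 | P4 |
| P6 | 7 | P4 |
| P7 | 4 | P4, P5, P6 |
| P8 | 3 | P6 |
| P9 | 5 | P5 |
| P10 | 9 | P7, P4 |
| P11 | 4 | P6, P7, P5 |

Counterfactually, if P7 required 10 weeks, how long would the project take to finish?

32

As given, the longest chain is P4→P6→P7→P10 = 6+7+4+9 = 26, so the finish is 26 weeks.
Since P7 is critical, the +6 change carries straight to that chain (now 32 weeks).
No other chain overtakes it, so the finish is 32 weeks.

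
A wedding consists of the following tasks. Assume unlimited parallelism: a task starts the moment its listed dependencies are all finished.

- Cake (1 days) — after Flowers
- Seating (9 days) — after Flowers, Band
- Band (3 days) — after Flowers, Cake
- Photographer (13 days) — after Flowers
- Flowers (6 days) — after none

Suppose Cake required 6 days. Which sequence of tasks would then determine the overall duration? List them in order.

Flowers, Cake, Band, Seating

Critical path before the change: Flowers→Cake→Band→Seating = 6+1+3+9 = 19 giving 19 days.
Cake is on the critical path; changing it to 6 makes that path 24 days.
No other chain overtakes it, so the finish is 24 days.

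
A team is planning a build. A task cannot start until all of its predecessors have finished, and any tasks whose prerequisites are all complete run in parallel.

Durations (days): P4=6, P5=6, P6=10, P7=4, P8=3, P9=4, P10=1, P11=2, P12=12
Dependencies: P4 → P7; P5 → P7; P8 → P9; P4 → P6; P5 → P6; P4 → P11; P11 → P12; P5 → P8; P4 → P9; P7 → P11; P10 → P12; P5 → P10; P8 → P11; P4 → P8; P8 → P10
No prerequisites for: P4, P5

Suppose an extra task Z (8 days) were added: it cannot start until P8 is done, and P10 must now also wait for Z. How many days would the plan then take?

30

Originally the plan takes 24 days.
With Z inserted, P10 now waits for max(P8, P5, Z).
New critical path: P4→P8→Z→P10→P12 = 6+3+8+1+12 = 30 ⇒ 30 days.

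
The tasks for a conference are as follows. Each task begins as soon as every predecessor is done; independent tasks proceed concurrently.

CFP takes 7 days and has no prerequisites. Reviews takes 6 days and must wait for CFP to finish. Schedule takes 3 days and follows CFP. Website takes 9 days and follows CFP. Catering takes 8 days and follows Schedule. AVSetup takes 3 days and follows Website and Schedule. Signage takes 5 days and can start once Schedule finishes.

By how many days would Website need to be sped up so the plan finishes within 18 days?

1

Current finish: 19 days; target: 18.
Website is on every critical path, so each day cut from Website cuts the finish by one (this holds down to a finish of 18).
Need 19 − 18 = 1 day off Website → Website becomes 8 days, finish becomes 18.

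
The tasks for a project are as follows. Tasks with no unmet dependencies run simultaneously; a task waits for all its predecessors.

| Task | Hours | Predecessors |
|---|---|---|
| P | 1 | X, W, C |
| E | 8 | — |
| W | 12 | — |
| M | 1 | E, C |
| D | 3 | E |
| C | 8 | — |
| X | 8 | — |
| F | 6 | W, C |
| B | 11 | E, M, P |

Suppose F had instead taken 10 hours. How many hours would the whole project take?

24

Baseline: W→P→B = 12+1+11 = 24 → 24 hours.
F is off the critical path — its longest chain is 18 hours, giving 6 of slack.
The critical path is still W→P→B; finish is now 24 hours.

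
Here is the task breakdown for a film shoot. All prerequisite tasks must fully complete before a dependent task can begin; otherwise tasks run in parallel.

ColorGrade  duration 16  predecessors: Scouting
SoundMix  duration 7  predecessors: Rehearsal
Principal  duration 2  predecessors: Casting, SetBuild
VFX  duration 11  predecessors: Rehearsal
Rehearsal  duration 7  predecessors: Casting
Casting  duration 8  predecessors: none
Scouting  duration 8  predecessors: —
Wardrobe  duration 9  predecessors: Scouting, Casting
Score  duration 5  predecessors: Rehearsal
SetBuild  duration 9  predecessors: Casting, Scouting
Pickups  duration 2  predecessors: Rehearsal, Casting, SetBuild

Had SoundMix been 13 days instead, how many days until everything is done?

28

Baseline: Casting→Rehearsal→VFX = 8+7+11 = 26 → 26 days.
SoundMix is off the critical path — its longest chain is 22 days, giving 4 of slack.
The binding chain switches to Casting→Rehearsal→SoundMix = 8+7+13 = 28; finish 28 days.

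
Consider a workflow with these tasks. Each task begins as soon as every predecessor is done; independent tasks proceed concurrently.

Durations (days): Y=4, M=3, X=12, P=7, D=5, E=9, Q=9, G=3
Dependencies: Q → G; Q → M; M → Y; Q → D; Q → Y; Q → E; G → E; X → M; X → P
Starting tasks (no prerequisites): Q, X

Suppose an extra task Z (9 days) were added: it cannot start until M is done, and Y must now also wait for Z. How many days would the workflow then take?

Originally the workflow takes 21 days.
With Z inserted, Y now waits for max(M, Q, Z).
New critical path: X→M→Z→Y = 12+3+9+4 = 28 ⇒ 28 days.

28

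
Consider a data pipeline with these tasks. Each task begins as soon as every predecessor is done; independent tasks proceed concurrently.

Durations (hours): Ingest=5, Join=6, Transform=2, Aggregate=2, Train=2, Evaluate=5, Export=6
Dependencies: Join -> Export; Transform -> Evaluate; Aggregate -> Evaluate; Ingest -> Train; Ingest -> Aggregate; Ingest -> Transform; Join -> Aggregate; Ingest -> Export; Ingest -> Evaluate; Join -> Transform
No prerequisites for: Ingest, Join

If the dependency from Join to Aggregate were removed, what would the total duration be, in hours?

13

Before: longest chain Join→Transform→Evaluate = 6+2+5 = 13, finish 13.
Without Join→Aggregate, Aggregate's earliest start moves from 6 to 5.
After: Join→Transform→Evaluate = 6+2+5 = 13 → 13 hours.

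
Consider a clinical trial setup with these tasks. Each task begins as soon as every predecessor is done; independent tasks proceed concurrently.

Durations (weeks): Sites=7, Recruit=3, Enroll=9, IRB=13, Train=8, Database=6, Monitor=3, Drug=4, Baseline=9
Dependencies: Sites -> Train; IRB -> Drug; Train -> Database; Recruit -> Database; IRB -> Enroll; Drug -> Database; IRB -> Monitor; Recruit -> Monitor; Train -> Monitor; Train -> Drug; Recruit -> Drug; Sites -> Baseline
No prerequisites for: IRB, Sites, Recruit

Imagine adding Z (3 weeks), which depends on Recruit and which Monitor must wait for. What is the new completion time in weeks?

Originally the clinical trial setup takes 25 weeks.
With Z inserted, Monitor now waits for max(IRB, Recruit, Train, Z).
New critical path: Sites→Train→Drug→Database = 7+8+4+6 = 25 ⇒ 25 weeks.

25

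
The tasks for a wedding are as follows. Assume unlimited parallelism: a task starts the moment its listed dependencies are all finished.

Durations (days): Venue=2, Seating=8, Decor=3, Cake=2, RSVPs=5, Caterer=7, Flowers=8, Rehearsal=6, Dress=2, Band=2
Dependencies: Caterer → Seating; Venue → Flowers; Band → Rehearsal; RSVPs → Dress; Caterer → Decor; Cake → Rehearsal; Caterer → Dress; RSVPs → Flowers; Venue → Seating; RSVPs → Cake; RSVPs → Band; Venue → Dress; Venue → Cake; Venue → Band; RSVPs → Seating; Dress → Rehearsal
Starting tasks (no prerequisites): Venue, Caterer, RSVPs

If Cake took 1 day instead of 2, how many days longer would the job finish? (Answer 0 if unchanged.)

Critical path before the change: Caterer→Dress→Rehearsal = 7+2+6 = 15 giving 15 days.
Cake is off the critical path — its longest chain is 13 days, giving 2 of slack.
The critical path is still Caterer→Dress→Rehearsal; finish is now 15 days.
Change in finish: 15 − 15 = +0 days.

0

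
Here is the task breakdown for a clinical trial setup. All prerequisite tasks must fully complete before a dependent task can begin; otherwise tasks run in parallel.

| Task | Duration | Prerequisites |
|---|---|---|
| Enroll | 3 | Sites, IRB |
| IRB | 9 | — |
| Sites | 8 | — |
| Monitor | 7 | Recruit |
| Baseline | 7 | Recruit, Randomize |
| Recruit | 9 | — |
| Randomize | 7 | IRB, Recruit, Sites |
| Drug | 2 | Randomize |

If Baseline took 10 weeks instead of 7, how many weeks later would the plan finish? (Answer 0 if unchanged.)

Critical path before the change: IRB→Randomize→Baseline = 9+7+7 = 23 giving 23 weeks.
Since Baseline is critical, the +3 change carries straight to that chain (now 26 weeks).
No other chain overtakes it, so the finish is 26 weeks.
Change in finish: 26 − 23 = +3 weeks.

3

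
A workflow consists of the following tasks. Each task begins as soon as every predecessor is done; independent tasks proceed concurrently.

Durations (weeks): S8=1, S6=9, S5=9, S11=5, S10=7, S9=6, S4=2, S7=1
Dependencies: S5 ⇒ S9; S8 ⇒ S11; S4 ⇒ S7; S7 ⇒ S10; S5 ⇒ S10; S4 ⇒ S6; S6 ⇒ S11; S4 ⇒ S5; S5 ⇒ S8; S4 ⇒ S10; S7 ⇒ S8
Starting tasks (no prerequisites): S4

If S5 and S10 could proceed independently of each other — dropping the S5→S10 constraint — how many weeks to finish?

Original critical path: S4→S5→S10 = 2+9+7 = 18 ⇒ 18 weeks.
Without S5→S10, S10's earliest start moves from 11 to 3.
New critical path: S4→S5→S8→S11 = 2+9+1+5 = 17 ⇒ 17 weeks.

17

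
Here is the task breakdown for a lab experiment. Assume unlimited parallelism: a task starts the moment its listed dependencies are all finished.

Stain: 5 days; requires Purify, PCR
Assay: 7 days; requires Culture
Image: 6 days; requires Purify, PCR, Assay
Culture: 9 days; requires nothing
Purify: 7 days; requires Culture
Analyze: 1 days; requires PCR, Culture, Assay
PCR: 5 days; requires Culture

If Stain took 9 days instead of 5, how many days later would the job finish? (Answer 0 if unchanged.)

3

Actual critical path: Culture→Purify→Image = 9+7+6 = 22 ⇒ 22 days.
Stain has 1 day of float (longest path through it is 21).
The binding chain switches to Culture→Purify→Stain = 9+7+9 = 25; finish 25 days.
Change in finish: 25 − 22 = +3 days.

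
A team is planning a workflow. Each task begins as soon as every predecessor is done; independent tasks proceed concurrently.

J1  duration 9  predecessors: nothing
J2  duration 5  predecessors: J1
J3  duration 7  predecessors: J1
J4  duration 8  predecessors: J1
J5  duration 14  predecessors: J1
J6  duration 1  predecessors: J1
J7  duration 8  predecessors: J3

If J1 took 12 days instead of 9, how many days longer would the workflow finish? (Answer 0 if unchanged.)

Actual critical path: J1→J3→J7 = 9+7+8 = 24 ⇒ 24 days.
J1 lies on that path, so at 12 days the path becomes 27 days.
The critical path is still J1→J3→J7; finish is now 27 days.
Change in finish: 27 − 24 = +3 days.

3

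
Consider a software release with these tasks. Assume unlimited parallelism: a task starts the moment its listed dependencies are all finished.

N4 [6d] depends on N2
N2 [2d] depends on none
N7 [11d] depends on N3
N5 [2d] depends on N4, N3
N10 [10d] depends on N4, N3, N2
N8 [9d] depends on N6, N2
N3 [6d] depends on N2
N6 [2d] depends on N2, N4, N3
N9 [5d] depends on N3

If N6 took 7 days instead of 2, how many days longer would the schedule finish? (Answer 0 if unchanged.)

The binding path is N2→N3→N6→N8 = 2+6+2+9 = 19; finish at 19 days.
N6 is on the critical path; changing it to 7 makes that path 24 days.
No other chain overtakes it, so the finish is 24 days.
Change in finish: 24 − 19 = +5 days.

5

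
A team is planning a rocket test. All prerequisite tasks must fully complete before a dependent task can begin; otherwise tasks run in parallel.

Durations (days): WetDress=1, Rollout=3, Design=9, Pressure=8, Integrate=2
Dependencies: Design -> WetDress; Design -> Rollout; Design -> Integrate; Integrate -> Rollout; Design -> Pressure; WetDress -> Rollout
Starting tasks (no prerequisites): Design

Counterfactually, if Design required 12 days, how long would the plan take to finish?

Critical path before the change: Design→Pressure = 9+8 = 17 giving 17 days.
Design lies on that path, so at 12 days the path becomes 20 days.
No other chain overtakes it, so the finish is 20 days.

20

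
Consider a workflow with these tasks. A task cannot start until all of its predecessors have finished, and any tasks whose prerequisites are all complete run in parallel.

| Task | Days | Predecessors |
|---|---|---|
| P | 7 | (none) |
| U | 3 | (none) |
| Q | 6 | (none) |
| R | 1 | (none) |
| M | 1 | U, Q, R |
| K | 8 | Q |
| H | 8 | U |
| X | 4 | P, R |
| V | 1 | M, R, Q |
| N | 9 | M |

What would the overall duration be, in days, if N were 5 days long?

14

Baseline: Q→M→N = 6+1+9 = 16 → 16 days.
N is on the critical path; changing it to 5 makes that path 12 days.
New critical path: Q→K = 6+8 = 14 ⇒ 14 days.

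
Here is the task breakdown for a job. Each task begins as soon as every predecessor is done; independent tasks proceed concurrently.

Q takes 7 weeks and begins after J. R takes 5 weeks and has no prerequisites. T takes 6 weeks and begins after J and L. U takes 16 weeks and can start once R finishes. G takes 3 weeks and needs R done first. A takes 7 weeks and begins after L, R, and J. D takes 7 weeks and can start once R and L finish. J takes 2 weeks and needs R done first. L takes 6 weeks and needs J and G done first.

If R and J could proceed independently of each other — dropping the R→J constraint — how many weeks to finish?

Before: longest chain R→G→L→A = 5+3+6+7 = 21, finish 21.
Without R→J, J's earliest start moves from 5 to 0.
The longest chain is now R→G→L→A = 5+3+6+7 = 21, so the schedule takes 21 weeks.

21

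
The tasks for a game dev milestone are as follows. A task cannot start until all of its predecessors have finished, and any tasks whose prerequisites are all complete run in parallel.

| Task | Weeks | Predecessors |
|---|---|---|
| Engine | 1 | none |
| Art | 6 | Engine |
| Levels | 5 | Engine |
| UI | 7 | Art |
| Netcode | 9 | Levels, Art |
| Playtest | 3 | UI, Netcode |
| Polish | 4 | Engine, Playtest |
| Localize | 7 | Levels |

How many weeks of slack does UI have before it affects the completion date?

Engine→Art→Netcode→Playtest→Polish = 1+6+9+3+4 = 23 sets the makespan at 23 weeks.
The longest chain containing UI totals 21 weeks.
So UI can slip 16 − 14 = 2 weeks.

2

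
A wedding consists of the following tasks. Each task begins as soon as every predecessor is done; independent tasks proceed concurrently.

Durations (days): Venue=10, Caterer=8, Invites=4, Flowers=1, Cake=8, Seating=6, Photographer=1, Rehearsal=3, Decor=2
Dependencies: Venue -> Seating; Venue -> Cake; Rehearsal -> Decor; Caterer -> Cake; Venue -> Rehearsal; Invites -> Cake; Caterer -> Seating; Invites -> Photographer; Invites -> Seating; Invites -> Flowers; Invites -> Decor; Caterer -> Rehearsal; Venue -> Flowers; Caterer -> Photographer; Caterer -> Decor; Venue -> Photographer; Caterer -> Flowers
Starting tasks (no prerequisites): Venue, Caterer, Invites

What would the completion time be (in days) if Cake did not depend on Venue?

Before: longest chain Venue→Cake = 10+8 = 18, finish 18.
Without Venue→Cake, Cake's earliest start moves from 10 to 8.
After: Venue→Seating = 10+6 = 16 → 16 days.

16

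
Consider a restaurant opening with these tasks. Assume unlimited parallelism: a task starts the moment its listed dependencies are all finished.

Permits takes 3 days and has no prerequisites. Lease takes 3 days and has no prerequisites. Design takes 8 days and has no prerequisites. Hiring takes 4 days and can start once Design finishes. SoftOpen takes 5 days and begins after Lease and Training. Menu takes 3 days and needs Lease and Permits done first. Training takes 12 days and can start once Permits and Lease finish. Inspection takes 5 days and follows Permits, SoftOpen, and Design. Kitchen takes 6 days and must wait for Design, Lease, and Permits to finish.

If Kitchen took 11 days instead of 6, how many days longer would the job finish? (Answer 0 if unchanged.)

0

Baseline: Lease→Training→SoftOpen→Inspection = 3+12+5+5 = 25 → 25 days.
Kitchen is off the critical path — its longest chain is 14 days, giving 11 of slack.
The critical path is still Lease→Training→SoftOpen→Inspection; finish is now 25 days.
Change in finish: 25 − 25 = +0 days.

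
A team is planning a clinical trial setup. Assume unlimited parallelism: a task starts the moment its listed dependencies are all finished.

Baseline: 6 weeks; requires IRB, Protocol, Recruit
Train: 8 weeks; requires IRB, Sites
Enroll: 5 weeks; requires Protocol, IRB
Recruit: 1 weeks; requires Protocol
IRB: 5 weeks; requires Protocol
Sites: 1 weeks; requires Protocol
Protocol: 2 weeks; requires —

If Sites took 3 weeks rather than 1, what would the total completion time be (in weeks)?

15

Baseline: Protocol→IRB→Train = 2+5+8 = 15 → 15 weeks.
Sites is off the critical path — its longest chain is 11 weeks, giving 4 of slack.
No other chain overtakes it, so the finish is 15 weeks.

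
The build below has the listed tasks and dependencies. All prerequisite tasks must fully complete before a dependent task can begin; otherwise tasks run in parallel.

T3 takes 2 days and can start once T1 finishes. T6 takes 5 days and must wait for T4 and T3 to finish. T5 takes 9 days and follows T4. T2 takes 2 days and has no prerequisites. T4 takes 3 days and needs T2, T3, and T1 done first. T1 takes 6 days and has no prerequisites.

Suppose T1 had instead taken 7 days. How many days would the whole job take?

21

Critical path before the change: T1→T3→T4→T5 = 6+2+3+9 = 20 giving 20 days.
Since T1 is critical, the +1 change carries straight to that chain (now 21 days).
No other chain overtakes it, so the finish is 21 days.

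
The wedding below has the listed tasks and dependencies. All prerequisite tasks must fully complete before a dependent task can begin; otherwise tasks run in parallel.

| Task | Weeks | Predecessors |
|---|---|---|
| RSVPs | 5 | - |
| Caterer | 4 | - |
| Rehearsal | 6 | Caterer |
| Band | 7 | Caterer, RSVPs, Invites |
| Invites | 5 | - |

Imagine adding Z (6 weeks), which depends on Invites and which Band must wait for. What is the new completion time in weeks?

Originally the job takes 12 weeks.
With Z inserted, Band now waits for max(Caterer, RSVPs, Invites, Z).
New critical path: Invites→Z→Band = 5+6+7 = 18 ⇒ 18 weeks.

18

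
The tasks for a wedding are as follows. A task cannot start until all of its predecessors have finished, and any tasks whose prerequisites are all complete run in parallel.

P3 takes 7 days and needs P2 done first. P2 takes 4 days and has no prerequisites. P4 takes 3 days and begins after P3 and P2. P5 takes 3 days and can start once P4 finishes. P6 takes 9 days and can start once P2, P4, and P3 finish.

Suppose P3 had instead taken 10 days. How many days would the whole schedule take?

As given, the longest chain is P2→P3→P4→P6 = 4+7+3+9 = 23, so the finish is 23 days.
Since P3 is critical, the +3 change carries straight to that chain (now 26 days).
No other chain overtakes it, so the finish is 26 days.

26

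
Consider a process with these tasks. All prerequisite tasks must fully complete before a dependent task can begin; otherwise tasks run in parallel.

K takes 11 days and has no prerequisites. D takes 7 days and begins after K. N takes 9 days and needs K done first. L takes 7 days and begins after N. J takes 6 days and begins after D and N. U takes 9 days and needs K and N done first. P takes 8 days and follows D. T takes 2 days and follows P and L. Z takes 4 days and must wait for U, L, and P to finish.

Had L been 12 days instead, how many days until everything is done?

36

Critical path before the change: K→N→U→Z = 11+9+9+4 = 33 giving 33 days.
L has 2 days of float (longest path through it is 31).
Now K→N→L→Z = 11+9+12+4 = 36 is longest, so the finish becomes 36 days.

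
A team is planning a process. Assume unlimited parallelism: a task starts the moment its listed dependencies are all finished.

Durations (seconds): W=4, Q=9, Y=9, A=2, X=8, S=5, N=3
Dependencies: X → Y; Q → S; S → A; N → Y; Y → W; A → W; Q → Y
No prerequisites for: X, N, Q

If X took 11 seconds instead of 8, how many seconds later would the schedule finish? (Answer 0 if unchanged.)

Actual critical path: Q→Y→W = 9+9+4 = 22 ⇒ 22 seconds.
X has 1 second of float (longest path through it is 21).
New critical path: X→Y→W = 11+9+4 = 24 ⇒ 24 seconds.
Change in finish: 24 − 22 = +2 seconds.

2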